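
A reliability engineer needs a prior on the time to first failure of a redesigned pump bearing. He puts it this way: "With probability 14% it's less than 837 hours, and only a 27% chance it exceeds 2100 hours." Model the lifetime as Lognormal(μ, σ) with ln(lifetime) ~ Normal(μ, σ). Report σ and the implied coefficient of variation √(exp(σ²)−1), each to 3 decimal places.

σ ≈ 0.543, CV ≈ 0.586

If T ~ Lognormal(μ,σ) then ln T ~ Normal(μ,σ), so the p-quantile of ln T is μ + z_p·σ.
ln(837) = 6.73 and ln(2100) = 7.65; z_{0.14} = -1.08, z_{0.73} = 0.6128.
σ = (7.65 − 6.73)/(0.6128 − (-1.08)) = 0.543.
μ = 6.73 − (-1.08)·0.543 = 7.317.
CV = √(exp(σ²)−1) = √(exp(0.2952)−1) = 0.586.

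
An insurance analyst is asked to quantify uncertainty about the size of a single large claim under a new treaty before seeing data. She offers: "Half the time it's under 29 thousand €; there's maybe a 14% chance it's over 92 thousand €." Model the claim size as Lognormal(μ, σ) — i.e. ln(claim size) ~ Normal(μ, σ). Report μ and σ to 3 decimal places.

μ ≈ 3.367, σ ≈ 1.069

If T ~ Lognormal(μ,σ) then ln T ~ Normal(μ,σ), so the p-quantile of ln T is μ + z_p·σ.
ln(29) = 3.367 and ln(92) = 4.522; z_{0.5} = 0, z_{0.86} = 1.08.
σ = (4.522 − 3.367)/(1.08 − (0)) = 1.069.
μ = 3.367 − (0)·1.069 = 3.367.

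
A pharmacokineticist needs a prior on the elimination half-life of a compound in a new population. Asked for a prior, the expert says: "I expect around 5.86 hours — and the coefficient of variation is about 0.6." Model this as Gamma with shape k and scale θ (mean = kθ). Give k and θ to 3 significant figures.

For Gamma(k, scale θ): mean = kθ, variance = kθ², so CV = 1/√k.
CV = 0.6, hence k = 1/CV² = 2.78.
Then θ = mean/k = 5.86/2.78 = 2.11.

k ≈ 2.78, θ ≈ 2.11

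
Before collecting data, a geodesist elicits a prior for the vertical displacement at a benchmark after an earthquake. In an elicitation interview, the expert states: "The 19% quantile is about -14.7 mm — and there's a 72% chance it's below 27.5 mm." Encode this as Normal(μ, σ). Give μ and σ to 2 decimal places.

μ = 10.66, σ = 28.89

The p-quantile of Normal(μ,σ) is μ + z_p·σ, with z_{0.19} = -0.8779 and z_{0.72} = 0.5828.
Eliminate σ: μ = (z₂·x₁ − z₁·x₂)/(z₂ − z₁) = (0.5828·-14.7 − (-0.8779)·27.5)/1.461 = 10.66.
Then σ = (x₂ − x₁)/(z₂ − z₁) = (27.5 − -14.7)/1.461 = 28.89.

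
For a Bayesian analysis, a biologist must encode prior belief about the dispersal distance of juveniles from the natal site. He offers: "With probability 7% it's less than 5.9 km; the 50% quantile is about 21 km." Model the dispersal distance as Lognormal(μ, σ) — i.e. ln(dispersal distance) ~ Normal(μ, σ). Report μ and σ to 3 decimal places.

If T ~ Lognormal(μ,σ) then ln T ~ Normal(μ,σ), so the p-quantile of ln T is μ + z_p·σ.
ln(5.9) = 1.775 and ln(21) = 3.045; z_{0.07} = -1.476, z_{0.5} = 0.
σ = (3.045 − 1.775)/(0 − (-1.476)) = 0.860.
μ = 1.775 − (-1.476)·0.860 = 3.045.

μ ≈ 3.045, σ ≈ 0.860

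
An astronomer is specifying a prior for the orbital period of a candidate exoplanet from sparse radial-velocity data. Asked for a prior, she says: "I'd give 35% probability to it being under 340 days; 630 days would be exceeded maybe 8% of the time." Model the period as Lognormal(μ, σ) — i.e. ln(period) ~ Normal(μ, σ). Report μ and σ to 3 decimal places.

If T ~ Lognormal(μ,σ) then ln T ~ Normal(μ,σ), so the p-quantile of ln T is μ + z_p·σ.
ln(340) = 5.829 and ln(630) = 6.446; z_{0.35} = -0.3853, z_{0.92} = 1.405.
σ = (6.446 − 5.829)/(1.405 − (-0.3853)) = 0.344.
μ = 5.829 − (-0.3853)·0.344 = 5.962.

μ ≈ 5.962, σ ≈ 0.344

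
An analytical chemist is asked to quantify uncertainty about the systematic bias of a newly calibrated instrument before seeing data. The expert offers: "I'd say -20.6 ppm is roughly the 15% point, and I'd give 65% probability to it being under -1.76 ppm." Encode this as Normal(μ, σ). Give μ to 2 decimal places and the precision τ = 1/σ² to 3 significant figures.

μ = -6.87, τ = 0.00569

For Normal(μ,σ), the p-quantile is μ + z_p·σ. Here z_{0.15} = -1.036, z_{0.65} = 0.3853.
So -20.6 = μ − 1.036σ and -1.76 = μ + 0.3853σ.
Subtracting: σ = (-1.76 − -20.6)/(0.3853 − (-1.036)) = 13.25.
Then μ = -20.6 − (-1.036)·13.25 = -6.87.
Precision τ = 1/σ² = 1/13.25² = 0.00569.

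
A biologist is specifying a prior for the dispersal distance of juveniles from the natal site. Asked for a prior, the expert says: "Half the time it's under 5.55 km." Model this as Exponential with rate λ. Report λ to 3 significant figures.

λ ≈ 0.125

Exponential median = ln 2 / λ, so λ = ln 2 / 5.55 = 0.125.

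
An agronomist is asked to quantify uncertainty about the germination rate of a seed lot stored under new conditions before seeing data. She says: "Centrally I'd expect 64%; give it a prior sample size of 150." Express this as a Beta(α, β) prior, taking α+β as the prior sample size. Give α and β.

α = 96, β = 54

Under the effective-sample-size interpretation, Beta(α, β) has prior mean α/(α+β) and prior sample size α+β.
So α+β = 150 and α/(α+β) = 0.64, giving α = 0.64·150 = 96 and β = 150 − 96 = 54.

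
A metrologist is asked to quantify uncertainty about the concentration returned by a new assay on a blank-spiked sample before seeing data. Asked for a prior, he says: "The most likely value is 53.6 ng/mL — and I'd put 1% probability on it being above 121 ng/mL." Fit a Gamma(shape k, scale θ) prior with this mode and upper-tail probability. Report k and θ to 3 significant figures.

k ≈ 8.23, θ ≈ 7.41

Gamma(k,θ) with k>1 has mode (k−1)θ, so θ = 53.6/(k−1).
Need P(X < 121) = 0.99 with θ tied to k this way. Start at k = 2, θ = 53.6: P(X<121) ≈ 0.659.
Too low — raise k to concentrate. Iterating converges to k ≈ 8.23.
Then θ = 53.6/(8.23−1) ≈ 7.41.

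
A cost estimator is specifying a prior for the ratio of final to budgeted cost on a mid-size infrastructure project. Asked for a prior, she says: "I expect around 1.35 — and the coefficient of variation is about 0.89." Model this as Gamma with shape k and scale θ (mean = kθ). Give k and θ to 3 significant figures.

For Gamma(k, scale θ): mean = kθ, variance = kθ², so CV = 1/√k.
CV = 0.89, hence k = 1/CV² = 1.26.
Then θ = mean/k = 1.35/1.26 = 1.07.

k ≈ 1.26, θ ≈ 1.07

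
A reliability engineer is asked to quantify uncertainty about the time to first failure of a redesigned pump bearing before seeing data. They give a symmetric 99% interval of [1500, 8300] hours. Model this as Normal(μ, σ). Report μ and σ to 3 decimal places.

A symmetric 99% interval runs μ ± z·σ with z = 2.576.
Half-width = 3400, so σ = 3400/2.576 = 1319.963.
μ is the interval midpoint, 4900.000.

μ = 4900.000, σ = 1319.963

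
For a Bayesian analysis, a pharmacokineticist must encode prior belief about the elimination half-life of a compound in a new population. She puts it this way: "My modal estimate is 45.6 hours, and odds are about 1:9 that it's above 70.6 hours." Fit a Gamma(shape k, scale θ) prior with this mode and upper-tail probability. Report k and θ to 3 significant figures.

k ≈ 10.8, θ ≈ 4.66

Gamma(k,θ) with k>1 has mode (k−1)θ, so θ = 45.6/(k−1).
Need P(X < 70.6) = 0.9 with θ tied to k this way. Start at k = 2, θ = 45.6: P(X<70.6) ≈ 0.458.
Too low — raise k to concentrate. Iterating converges to k ≈ 10.8.
Then θ = 45.6/(10.8−1) ≈ 4.66.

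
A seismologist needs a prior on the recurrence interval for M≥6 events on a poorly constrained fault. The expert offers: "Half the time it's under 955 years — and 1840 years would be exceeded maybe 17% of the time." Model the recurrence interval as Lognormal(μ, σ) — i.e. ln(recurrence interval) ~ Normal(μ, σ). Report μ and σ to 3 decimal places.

μ ≈ 6.862, σ ≈ 0.687

If T ~ Lognormal(μ,σ) then ln T ~ Normal(μ,σ), so the p-quantile of ln T is μ + z_p·σ.
ln(955) = 6.862 and ln(1840) = 7.518; z_{0.5} = 0, z_{0.83} = 0.9542.
σ = (7.518 − 6.862)/(0.9542 − (0)) = 0.687.
μ = 6.862 − (0)·0.687 = 6.862.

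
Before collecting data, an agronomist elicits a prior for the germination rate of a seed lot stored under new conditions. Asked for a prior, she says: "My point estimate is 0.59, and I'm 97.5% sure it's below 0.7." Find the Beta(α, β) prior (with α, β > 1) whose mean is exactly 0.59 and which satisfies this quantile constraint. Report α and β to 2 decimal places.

With mean 0.59 fixed, write α = 0.59s, β = 0.41s where s = α+β.
Need P(θ < 0.7) = 0.975 under Beta(0.59s, 0.41s). Normal approximation: (q−m)/√(m(1−m)/s) ≈ z_{0.975} = 1.96, so s ≈ 0.59·0.41·(1.96)²/(0.7−0.59)² = 76.8.
At s = 76.8: P(θ<0.7) ≈ 0.978. Adjusting to match 0.975 gives s ≈ 72.13.
So α = 0.59·72.13 ≈ 42.56, β = 0.41·72.13 ≈ 29.57.

α ≈ 42.56, β ≈ 29.57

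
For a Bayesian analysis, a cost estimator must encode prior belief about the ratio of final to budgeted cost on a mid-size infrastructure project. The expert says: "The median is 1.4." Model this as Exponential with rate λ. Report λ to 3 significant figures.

Exponential median = ln 2 / λ, so λ = ln 2 / 1.4 = 0.495.

λ ≈ 0.495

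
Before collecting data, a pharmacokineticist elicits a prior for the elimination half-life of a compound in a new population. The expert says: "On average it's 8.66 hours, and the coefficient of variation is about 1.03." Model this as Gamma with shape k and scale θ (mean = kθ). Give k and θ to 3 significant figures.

For Gamma(k, scale θ): mean = kθ, variance = kθ², so CV = 1/√k.
CV = 1.03, hence k = 1/CV² = 0.943.
Then θ = mean/k = 8.66/0.943 = 9.19.

k ≈ 0.943, θ ≈ 9.19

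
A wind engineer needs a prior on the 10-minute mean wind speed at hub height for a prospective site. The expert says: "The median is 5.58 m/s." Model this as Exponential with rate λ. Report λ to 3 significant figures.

λ ≈ 0.124

Exponential median = ln 2 / λ, so λ = ln 2 / 5.58 = 0.124.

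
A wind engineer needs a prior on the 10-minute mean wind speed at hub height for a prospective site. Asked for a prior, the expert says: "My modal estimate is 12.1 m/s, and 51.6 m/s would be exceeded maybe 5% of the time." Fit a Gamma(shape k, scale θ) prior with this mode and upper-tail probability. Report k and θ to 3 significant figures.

Gamma(k,θ) with k>1 has mode (k−1)θ, so θ = 12.1/(k−1).
Need P(X < 51.6) = 0.95 with θ tied to k this way. Start at k = 2, θ = 12.1: P(X<51.6) ≈ 0.926.
Too low — raise k to concentrate. Iterating converges to k ≈ 2.18.
Then θ = 12.1/(2.18−1) ≈ 10.3.

k ≈ 2.18, θ ≈ 10.3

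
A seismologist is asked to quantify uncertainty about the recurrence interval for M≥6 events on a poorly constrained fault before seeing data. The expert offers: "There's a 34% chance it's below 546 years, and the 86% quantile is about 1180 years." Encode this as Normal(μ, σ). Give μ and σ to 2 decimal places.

The p-quantile of Normal(μ,σ) is μ + z_p·σ, with z_{0.34} = -0.4125 and z_{0.86} = 1.08.
Eliminate σ: μ = (z₂·x₁ − z₁·x₂)/(z₂ − z₁) = (1.08·546 − (-0.4125)·1180)/1.493 = 721.18.
Then σ = (x₂ − x₁)/(z₂ − z₁) = (1180 − 546)/1.493 = 424.71.

μ = 721.18, σ = 424.71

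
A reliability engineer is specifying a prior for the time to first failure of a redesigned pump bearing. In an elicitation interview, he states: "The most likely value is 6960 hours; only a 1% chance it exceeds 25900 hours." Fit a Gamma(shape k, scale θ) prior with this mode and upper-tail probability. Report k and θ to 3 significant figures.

k ≈ 3.47, θ ≈ 2820

Gamma(k,θ) with k>1 has mode (k−1)θ, so θ = 6960/(k−1).
Need P(X < 25900) = 0.99 with θ tied to k this way. Start at k = 2, θ = 6960: P(X<25900) ≈ 0.886.
Too low — raise k to concentrate. Iterating converges to k ≈ 3.47.
Then θ = 6960/(3.47−1) ≈ 2820.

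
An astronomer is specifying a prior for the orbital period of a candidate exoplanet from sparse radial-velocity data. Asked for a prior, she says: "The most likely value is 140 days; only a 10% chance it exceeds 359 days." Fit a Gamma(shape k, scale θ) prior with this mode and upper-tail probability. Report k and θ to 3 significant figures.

k ≈ 3.16, θ ≈ 64.7

Gamma(k,θ) with k>1 has mode (k−1)θ, so θ = 140/(k−1).
Need P(X < 359) = 0.9 with θ tied to k this way. Start at k = 2, θ = 140: P(X<359) ≈ 0.726.
Too low — raise k to concentrate. Iterating converges to k ≈ 3.16.
Then θ = 140/(3.16−1) ≈ 64.7.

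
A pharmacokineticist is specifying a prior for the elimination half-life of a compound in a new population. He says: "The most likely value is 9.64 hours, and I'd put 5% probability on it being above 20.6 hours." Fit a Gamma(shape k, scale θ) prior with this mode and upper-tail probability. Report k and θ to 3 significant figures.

Gamma(k,θ) with k>1 has mode (k−1)θ, so θ = 9.64/(k−1).
Need P(X < 20.6) = 0.95 with θ tied to k this way. Start at k = 2, θ = 9.64: P(X<20.6) ≈ 0.630.
Too low — raise k to concentrate. Iterating converges to k ≈ 5.78.
Then θ = 9.64/(5.78−1) ≈ 2.02.

k ≈ 5.78, θ ≈ 2.02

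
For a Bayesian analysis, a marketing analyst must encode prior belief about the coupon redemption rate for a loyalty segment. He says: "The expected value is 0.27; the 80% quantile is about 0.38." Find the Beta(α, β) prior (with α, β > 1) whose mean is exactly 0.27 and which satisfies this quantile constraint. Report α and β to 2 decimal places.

α ≈ 2.84, β ≈ 7.69

With mean 0.27 fixed, write α = 0.27s, β = 0.73s where s = α+β.
Need P(θ < 0.38) = 0.8 under Beta(0.27s, 0.73s). Normal approximation: (q−m)/√(m(1−m)/s) ≈ z_{0.8} = 0.842, so s ≈ 0.27·0.73·(0.842)²/(0.38−0.27)² = 11.5.
At s = 11.5: P(θ<0.38) ≈ 0.809. Adjusting to match 0.8 gives s ≈ 10.53.
So α = 0.27·10.53 ≈ 2.84, β = 0.73·10.53 ≈ 7.69.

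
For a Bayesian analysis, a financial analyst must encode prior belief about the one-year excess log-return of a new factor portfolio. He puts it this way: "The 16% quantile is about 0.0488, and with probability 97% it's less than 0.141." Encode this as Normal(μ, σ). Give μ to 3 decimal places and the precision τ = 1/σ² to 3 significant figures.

For Normal(μ,σ), the p-quantile is μ + z_p·σ. Here z_{0.16} = -0.9945, z_{0.97} = 1.881.
So 0.0488 = μ − 0.9945σ and 0.141 = μ + 1.881σ.
Subtracting: σ = (0.141 − 0.0488)/(1.881 − (-0.9945)) = 0.032.
Then μ = 0.0488 − (-0.9945)·0.032 = 0.081.
Precision τ = 1/σ² = 1/0.03207² = 973.

μ = 0.081, τ = 973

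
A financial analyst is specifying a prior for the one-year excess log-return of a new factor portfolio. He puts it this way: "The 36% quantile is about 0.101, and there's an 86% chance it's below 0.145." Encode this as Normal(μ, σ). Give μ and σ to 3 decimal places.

The p-quantile of Normal(μ,σ) is μ + z_p·σ, with z_{0.36} = -0.3585 and z_{0.86} = 1.08.
Eliminate σ: μ = (z₂·x₁ − z₁·x₂)/(z₂ − z₁) = (1.08·0.101 − (-0.3585)·0.145)/1.439 = 0.112.
Then σ = (x₂ − x₁)/(z₂ − z₁) = (0.145 − 0.101)/1.439 = 0.031.

μ = 0.112, σ = 0.031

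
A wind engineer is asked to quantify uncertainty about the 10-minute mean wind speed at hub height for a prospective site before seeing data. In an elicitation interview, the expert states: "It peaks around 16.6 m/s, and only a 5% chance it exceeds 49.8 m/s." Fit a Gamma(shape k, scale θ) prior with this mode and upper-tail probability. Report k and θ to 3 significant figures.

Gamma(k,θ) with k>1 has mode (k−1)θ, so θ = 16.6/(k−1).
Need P(X < 49.8) = 0.95 with θ tied to k this way. Start at k = 2, θ = 16.6: P(X<49.8) ≈ 0.801.
Too low — raise k to concentrate. Iterating converges to k ≈ 3.2.
Then θ = 16.6/(3.2−1) ≈ 7.56.

k ≈ 3.2, θ ≈ 7.56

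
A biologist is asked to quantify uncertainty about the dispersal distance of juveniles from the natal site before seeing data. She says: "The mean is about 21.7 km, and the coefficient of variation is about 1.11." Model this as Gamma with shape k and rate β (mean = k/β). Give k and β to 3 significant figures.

For Gamma(k, rate β): mean = k/β, variance = k/β², so CV = 1/√k.
CV = 1.11, hence k = 1/CV² = 0.812.
Then β = k/mean = 0.812/21.7 = 0.0374.

k ≈ 0.812, β ≈ 0.0374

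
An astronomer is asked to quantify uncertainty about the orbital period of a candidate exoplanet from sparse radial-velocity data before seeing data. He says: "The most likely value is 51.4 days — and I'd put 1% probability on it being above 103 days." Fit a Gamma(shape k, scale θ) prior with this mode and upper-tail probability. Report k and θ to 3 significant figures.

Gamma(k,θ) with k>1 has mode (k−1)θ, so θ = 51.4/(k−1).
Need P(X < 103) = 0.99 with θ tied to k this way. Start at k = 2, θ = 51.4: P(X<103) ≈ 0.595.
Too low — raise k to concentrate. Iterating converges to k ≈ 11.2.
Then θ = 51.4/(11.2−1) ≈ 5.06.

k ≈ 11.2, θ ≈ 5.06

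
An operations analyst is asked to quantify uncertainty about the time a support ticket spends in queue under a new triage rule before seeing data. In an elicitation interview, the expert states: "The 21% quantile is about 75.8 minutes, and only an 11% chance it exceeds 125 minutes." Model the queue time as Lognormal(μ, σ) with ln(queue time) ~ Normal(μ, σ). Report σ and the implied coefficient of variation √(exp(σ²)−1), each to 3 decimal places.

If T ~ Lognormal(μ,σ) then ln T ~ Normal(μ,σ), so the p-quantile of ln T is μ + z_p·σ.
ln(75.8) = 4.328 and ln(125) = 4.828; z_{0.21} = -0.8064, z_{0.89} = 1.227.
σ = (4.828 − 4.328)/(1.227 − (-0.8064)) = 0.246.
μ = 4.328 − (-0.8064)·0.246 = 4.527.
CV = √(exp(σ²)−1) = √(exp(0.0605)−1) = 0.250.

σ ≈ 0.246, CV ≈ 0.250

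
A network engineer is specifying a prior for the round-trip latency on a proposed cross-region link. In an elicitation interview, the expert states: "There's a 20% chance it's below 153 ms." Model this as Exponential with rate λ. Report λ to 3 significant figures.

P(T < 153.0) = 1 − e^(−λ·153.0) = 0.2, so λ = −ln(1−0.2)/153.0 = −ln(0.8)/153.0 = 0.00146.

λ ≈ 0.00146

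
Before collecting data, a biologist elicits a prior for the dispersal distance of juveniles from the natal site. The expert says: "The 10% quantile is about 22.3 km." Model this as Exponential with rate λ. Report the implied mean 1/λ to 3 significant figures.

P(T < 22.3) = 1 − e^(−λ·22.3) = 0.1, so λ = −ln(1−0.1)/22.3 = −ln(0.9)/22.3 = 0.00472.
Mean = 1/λ = 212 km.

mean ≈ 212 km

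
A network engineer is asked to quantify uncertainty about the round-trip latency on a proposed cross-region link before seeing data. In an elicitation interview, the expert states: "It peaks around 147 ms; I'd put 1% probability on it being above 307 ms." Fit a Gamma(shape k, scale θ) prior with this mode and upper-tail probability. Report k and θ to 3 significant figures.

Gamma(k,θ) with k>1 has mode (k−1)θ, so θ = 147/(k−1).
Need P(X < 307) = 0.99 with θ tied to k this way. Start at k = 2, θ = 147: P(X<307) ≈ 0.617.
Too low — raise k to concentrate. Iterating converges to k ≈ 9.98.
Then θ = 147/(9.98−1) ≈ 16.4.

k ≈ 9.98, θ ≈ 16.4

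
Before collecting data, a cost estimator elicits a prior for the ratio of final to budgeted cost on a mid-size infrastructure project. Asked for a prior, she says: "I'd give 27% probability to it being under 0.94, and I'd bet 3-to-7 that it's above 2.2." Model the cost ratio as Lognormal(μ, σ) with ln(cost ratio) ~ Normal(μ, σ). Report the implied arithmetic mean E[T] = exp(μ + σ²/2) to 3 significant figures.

If T ~ Lognormal(μ,σ) then ln T ~ Normal(μ,σ), so the p-quantile of ln T is μ + z_p·σ.
ln(0.94) = -0.06188 and ln(2.2) = 0.7885; z_{0.27} = -0.6128, z_{0.7} = 0.5244.
σ = (0.7885 − -0.06188)/(0.5244 − (-0.6128)) = 0.748.
μ = -0.06188 − (-0.6128)·0.748 = 0.396.
E[T] = exp(μ + σ²/2) = exp(0.396 + 0.2796) = 1.97.

E[T] ≈ 1.97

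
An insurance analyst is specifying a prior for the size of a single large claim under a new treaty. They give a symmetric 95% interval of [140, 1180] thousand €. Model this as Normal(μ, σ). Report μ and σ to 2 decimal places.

A symmetric 95% interval runs μ ± z·σ with z = 1.96.
Half-width = 520, so σ = 520/1.96 = 265.31.
μ is the interval midpoint, 660.00.

μ = 660.00, σ = 265.31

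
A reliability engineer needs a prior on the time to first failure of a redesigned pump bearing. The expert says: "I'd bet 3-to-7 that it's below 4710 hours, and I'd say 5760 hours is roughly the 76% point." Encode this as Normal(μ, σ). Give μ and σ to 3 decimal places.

μ = 5157.403, σ = 853.171

For Normal(μ,σ), the p-quantile is μ + z_p·σ. Here z_{0.3} = -0.5244, z_{0.76} = 0.7063.
So 4710 = μ − 0.5244σ and 5760 = μ + 0.7063σ.
Subtracting: σ = (5760 − 4710)/(0.7063 − (-0.5244)) = 853.171.
Then μ = 4710 − (-0.5244)·853.171 = 5157.403.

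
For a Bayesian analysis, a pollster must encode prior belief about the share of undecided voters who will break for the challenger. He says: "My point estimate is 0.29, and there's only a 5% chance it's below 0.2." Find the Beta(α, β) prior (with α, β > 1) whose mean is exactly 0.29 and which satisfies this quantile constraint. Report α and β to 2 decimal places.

α ≈ 18.02, β ≈ 44.12

With mean 0.29 fixed, write α = 0.29s, β = 0.71s where s = α+β.
Need P(θ < 0.2) = 0.05 under Beta(0.29s, 0.71s). Normal approximation: (q−m)/√(m(1−m)/s) ≈ z_{0.05} = -1.64, so s ≈ 0.29·0.71·(-1.64)²/(0.2−0.29)² = 68.8.
At s = 68.8: P(θ<0.2) ≈ 0.041. Adjusting to match 0.05 gives s ≈ 62.14.
So α = 0.29·62.14 ≈ 18.02, β = 0.71·62.14 ≈ 44.12.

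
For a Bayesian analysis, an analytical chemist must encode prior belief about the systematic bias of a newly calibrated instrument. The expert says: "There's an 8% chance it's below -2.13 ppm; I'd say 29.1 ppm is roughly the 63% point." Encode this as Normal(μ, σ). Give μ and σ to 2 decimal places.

For Normal(μ,σ), the p-quantile is μ + z_p·σ. Here z_{0.08} = -1.405, z_{0.63} = 0.3319.
So -2.13 = μ − 1.405σ and 29.1 = μ + 0.3319σ.
Subtracting: σ = (29.1 − -2.13)/(0.3319 − (-1.405)) = 17.98.
Then μ = -2.13 − (-1.405)·17.98 = 23.13.

μ = 23.13, σ = 17.98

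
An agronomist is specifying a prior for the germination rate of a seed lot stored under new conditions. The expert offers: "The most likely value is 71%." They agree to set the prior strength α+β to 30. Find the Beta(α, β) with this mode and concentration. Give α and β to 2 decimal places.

For α,β > 1 the Beta mode is (α−1)/(α+β−2). With α+β = 30, the mode is (α−1)/28.
Set (α−1)/28 = 0.71 → α = 1 + 0.71·28 = 20.88.
β = 30 − α = 9.12.

α = 20.88, β = 9.12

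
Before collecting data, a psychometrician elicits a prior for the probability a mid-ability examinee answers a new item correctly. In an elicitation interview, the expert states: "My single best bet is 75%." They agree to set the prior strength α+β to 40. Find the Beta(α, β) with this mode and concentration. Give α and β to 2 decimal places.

α = 29.50, β = 10.50

For α,β > 1 the Beta mode is (α−1)/(α+β−2). With α+β = 40, the mode is (α−1)/38.
Set (α−1)/38 = 0.75 → α = 1 + 0.75·38 = 29.50.
β = 40 − α = 10.50.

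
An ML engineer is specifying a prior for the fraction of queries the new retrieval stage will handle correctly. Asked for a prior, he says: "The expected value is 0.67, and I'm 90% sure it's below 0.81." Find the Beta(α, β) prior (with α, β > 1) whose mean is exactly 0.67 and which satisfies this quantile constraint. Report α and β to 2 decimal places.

α ≈ 11.28, β ≈ 5.56

With mean 0.67 fixed, write α = 0.67s, β = 0.33s where s = α+β.
Need P(θ < 0.81) = 0.9 under Beta(0.67s, 0.33s). Normal approximation: (q−m)/√(m(1−m)/s) ≈ z_{0.9} = 1.28, so s ≈ 0.67·0.33·(1.28)²/(0.81−0.67)² = 18.5.
At s = 18.5: P(θ<0.81) ≈ 0.912. Adjusting to match 0.9 gives s ≈ 16.83.
So α = 0.67·16.83 ≈ 11.28, β = 0.33·16.83 ≈ 5.56.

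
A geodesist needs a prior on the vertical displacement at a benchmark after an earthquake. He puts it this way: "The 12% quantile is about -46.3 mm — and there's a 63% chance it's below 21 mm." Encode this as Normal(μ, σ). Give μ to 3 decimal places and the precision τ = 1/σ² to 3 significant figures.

μ = 6.178, τ = 0.000501

For Normal(μ,σ), the p-quantile is μ + z_p·σ. Here z_{0.12} = -1.175, z_{0.63} = 0.3319.
So -46.3 = μ − 1.175σ and 21 = μ + 0.3319σ.
Subtracting: σ = (21 − -46.3)/(0.3319 − (-1.175)) = 44.663.
Then μ = -46.3 − (-1.175)·44.663 = 6.178.
Precision τ = 1/σ² = 1/44.66² = 0.000501.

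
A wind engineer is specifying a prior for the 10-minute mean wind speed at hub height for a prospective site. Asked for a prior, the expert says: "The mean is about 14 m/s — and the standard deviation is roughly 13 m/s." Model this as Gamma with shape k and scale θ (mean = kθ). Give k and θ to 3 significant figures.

For Gamma(k, scale θ): mean = kθ, variance = kθ², so CV = 1/√k.
CV = SD/mean = 13/14 = 0.9286, hence k = 1/CV² = 1.16.
Then θ = mean/k = 14/1.16 = 12.1.

k ≈ 1.16, θ ≈ 12.1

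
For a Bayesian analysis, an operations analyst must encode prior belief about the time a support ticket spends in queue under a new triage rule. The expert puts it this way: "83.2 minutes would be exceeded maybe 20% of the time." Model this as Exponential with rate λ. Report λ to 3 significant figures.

λ ≈ 0.0193

P(T > 83.2) = e^(−λ·83.2) = 0.2, so λ = −ln(0.2)/83.2 = 0.0193.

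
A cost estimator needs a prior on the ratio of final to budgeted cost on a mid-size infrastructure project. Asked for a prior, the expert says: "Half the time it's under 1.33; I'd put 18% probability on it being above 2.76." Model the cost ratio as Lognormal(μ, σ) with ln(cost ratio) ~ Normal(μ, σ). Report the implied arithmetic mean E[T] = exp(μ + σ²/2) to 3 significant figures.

E[T] ≈ 1.83

If T ~ Lognormal(μ,σ) then ln T ~ Normal(μ,σ), so the p-quantile of ln T is μ + z_p·σ.
ln(1.33) = 0.2852 and ln(2.76) = 1.015; z_{0.5} = 0, z_{0.82} = 0.9154.
σ = (1.015 − 0.2852)/(0.9154 − (0)) = 0.798.
μ = 0.2852 − (0)·0.798 = 0.285.
E[T] = exp(μ + σ²/2) = exp(0.285 + 0.3180) = 1.83.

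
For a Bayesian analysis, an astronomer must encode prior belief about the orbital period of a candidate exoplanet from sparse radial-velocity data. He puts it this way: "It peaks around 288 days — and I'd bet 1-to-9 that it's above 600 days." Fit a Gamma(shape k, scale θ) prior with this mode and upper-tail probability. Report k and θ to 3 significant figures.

Gamma(k,θ) with k>1 has mode (k−1)θ, so θ = 288/(k−1).
Need P(X < 600) = 0.9 with θ tied to k this way. Start at k = 2, θ = 288: P(X<600) ≈ 0.616.
Too low — raise k to concentrate. Iterating converges to k ≈ 4.56.
Then θ = 288/(4.56−1) ≈ 80.8.

k ≈ 4.56, θ ≈ 80.8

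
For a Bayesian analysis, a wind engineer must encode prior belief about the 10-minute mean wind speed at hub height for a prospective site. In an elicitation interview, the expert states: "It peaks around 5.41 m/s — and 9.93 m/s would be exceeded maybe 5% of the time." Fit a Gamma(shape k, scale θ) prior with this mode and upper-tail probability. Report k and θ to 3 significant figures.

k ≈ 8.55, θ ≈ 0.717

Gamma(k,θ) with k>1 has mode (k−1)θ, so θ = 5.41/(k−1).
Need P(X < 9.93) = 0.95 with θ tied to k this way. Start at k = 2, θ = 5.41: P(X<9.93) ≈ 0.548.
Too low — raise k to concentrate. Iterating converges to k ≈ 8.55.
Then θ = 5.41/(8.55−1) ≈ 0.717.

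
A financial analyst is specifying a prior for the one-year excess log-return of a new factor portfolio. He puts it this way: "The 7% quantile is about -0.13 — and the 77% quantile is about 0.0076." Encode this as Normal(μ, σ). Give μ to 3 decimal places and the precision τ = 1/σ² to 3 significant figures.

The p-quantile of Normal(μ,σ) is μ + z_p·σ, with z_{0.07} = -1.476 and z_{0.77} = 0.7388.
Eliminate σ: μ = (z₂·x₁ − z₁·x₂)/(z₂ − z₁) = (0.7388·-0.13 − (-1.476)·0.0076)/2.215 = -0.038.
Then σ = (x₂ − x₁)/(z₂ − z₁) = (0.0076 − -0.13)/2.215 = 0.062.
Precision τ = 1/σ² = 1/0.06213² = 259.

μ = -0.038, τ = 259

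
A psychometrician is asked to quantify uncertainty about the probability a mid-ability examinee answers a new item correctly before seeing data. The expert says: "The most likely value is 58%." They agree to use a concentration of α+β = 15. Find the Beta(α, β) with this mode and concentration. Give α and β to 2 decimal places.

For α,β > 1 the Beta mode is (α−1)/(α+β−2). With α+β = 15, the mode is (α−1)/13.
Set (α−1)/13 = 0.58 → α = 1 + 0.58·13 = 8.54.
β = 15 − α = 6.46.

α = 8.54, β = 6.46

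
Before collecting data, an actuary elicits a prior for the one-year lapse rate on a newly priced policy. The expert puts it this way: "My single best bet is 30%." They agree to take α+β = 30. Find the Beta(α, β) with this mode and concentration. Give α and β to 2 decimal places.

For α,β > 1 the Beta mode is (α−1)/(α+β−2). With α+β = 30, the mode is (α−1)/28.
Set (α−1)/28 = 0.3 → α = 1 + 0.3·28 = 9.40.
β = 30 − α = 20.60.

α = 9.40, β = 20.60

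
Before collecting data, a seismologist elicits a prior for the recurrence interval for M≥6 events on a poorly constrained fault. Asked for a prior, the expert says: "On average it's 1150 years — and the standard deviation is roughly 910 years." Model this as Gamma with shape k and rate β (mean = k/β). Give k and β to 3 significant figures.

For Gamma(k, rate β): mean = k/β, variance = k/β², so CV = 1/√k.
CV = SD/mean = 910/1150 = 0.7913, hence k = 1/CV² = 1.6.
Then β = k/mean = 1.6/1150 = 0.00139.

k ≈ 1.6, β ≈ 0.00139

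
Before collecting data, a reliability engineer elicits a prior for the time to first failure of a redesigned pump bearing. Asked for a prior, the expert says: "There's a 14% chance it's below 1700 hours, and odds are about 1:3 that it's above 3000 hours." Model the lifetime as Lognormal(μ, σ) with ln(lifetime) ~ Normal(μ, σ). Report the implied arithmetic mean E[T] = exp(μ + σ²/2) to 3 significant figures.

E[T] ≈ 2540 hours

If T ~ Lognormal(μ,σ) then ln T ~ Normal(μ,σ), so the p-quantile of ln T is μ + z_p·σ.
ln(1700) = 7.438 and ln(3000) = 8.006; z_{0.14} = -1.08, z_{0.75} = 0.6745.
σ = (8.006 − 7.438)/(0.6745 − (-1.08)) = 0.324.
μ = 7.438 − (-1.08)·0.324 = 7.788.
E[T] = exp(μ + σ²/2) = exp(7.788 + 0.0524) = 2540 hours.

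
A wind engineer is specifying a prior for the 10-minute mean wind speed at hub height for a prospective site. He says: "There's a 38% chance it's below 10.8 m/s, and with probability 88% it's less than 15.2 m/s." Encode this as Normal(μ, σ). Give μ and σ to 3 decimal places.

μ = 11.708, σ = 2.972

The p-quantile of Normal(μ,σ) is μ + z_p·σ, with z_{0.38} = -0.3055 and z_{0.88} = 1.175.
Eliminate σ: μ = (z₂·x₁ − z₁·x₂)/(z₂ − z₁) = (1.175·10.8 − (-0.3055)·15.2)/1.48 = 11.708.
Then σ = (x₂ − x₁)/(z₂ − z₁) = (15.2 − 10.8)/1.48 = 2.972.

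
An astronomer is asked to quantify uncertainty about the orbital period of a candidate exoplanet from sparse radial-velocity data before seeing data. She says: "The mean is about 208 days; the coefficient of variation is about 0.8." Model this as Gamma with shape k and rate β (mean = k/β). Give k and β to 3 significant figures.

For Gamma(k, rate β): mean = k/β, variance = k/β², so CV = 1/√k.
CV = 0.8, hence k = 1/CV² = 1.56.
Then β = k/mean = 1.56/208 = 0.00751.

k ≈ 1.56, β ≈ 0.00751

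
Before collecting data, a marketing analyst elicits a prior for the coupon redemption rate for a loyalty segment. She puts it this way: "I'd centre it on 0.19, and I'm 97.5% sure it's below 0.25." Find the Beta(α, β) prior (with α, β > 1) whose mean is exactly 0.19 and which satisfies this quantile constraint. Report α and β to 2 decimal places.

α ≈ 34.50, β ≈ 147.08

With mean 0.19 fixed, write α = 0.19s, β = 0.81s where s = α+β.
Need P(θ < 0.25) = 0.975 under Beta(0.19s, 0.81s). Normal approximation: (q−m)/√(m(1−m)/s) ≈ z_{0.975} = 1.96, so s ≈ 0.19·0.81·(1.96)²/(0.25−0.19)² = 164.2.
At s = 164.2: P(θ<0.25) ≈ 0.969. Adjusting to match 0.975 gives s ≈ 181.59.
So α = 0.19·181.59 ≈ 34.50, β = 0.81·181.59 ≈ 147.08.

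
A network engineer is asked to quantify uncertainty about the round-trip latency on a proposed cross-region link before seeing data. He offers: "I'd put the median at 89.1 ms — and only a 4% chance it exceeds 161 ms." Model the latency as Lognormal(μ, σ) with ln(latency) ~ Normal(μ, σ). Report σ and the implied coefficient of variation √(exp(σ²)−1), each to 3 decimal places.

If T ~ Lognormal(μ,σ) then ln T ~ Normal(μ,σ), so the p-quantile of ln T is μ + z_p·σ.
ln(89.1) = 4.49 and ln(161) = 5.081; z_{0.5} = 0, z_{0.96} = 1.751.
σ = (5.081 − 4.49)/(1.751 − (0)) = 0.338.
μ = 4.49 − (0)·0.338 = 4.490.
CV = √(exp(σ²)−1) = √(exp(0.1142)−1) = 0.348.

σ ≈ 0.338, CV ≈ 0.348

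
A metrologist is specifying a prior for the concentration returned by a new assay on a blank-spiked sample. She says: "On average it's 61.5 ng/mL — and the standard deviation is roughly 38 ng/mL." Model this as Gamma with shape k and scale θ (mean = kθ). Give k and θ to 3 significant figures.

k ≈ 2.62, θ ≈ 23.5

For Gamma(k, scale θ): mean = kθ, variance = kθ², so CV = 1/√k.
CV = SD/mean = 38/61.5 = 0.6179, hence k = 1/CV² = 2.62.
Then θ = mean/k = 61.5/2.62 = 23.5.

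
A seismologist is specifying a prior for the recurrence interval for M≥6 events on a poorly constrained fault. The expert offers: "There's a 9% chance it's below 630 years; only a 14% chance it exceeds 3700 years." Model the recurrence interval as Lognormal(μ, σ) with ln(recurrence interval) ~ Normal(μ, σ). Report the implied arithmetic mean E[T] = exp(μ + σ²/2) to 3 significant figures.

If T ~ Lognormal(μ,σ) then ln T ~ Normal(μ,σ), so the p-quantile of ln T is μ + z_p·σ.
ln(630) = 6.446 and ln(3700) = 8.216; z_{0.09} = -1.341, z_{0.86} = 1.08.
σ = (8.216 − 6.446)/(1.08 − (-1.341)) = 0.731.
μ = 6.446 − (-1.341)·0.731 = 7.426.
E[T] = exp(μ + σ²/2) = exp(7.426 + 0.2674) = 2190 years.

E[T] ≈ 2190 years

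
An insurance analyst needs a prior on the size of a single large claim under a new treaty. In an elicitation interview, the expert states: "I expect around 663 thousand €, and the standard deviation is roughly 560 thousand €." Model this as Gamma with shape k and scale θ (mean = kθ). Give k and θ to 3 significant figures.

k ≈ 1.4, θ ≈ 473

For Gamma(k, scale θ): mean = kθ, variance = kθ², so CV = 1/√k.
CV = SD/mean = 560/663 = 0.8446, hence k = 1/CV² = 1.4.
Then θ = mean/k = 663/1.4 = 473.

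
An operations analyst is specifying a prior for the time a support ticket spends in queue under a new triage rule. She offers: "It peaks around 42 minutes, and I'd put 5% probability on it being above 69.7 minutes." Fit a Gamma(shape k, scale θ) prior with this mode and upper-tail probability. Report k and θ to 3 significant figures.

Gamma(k,θ) with k>1 has mode (k−1)θ, so θ = 42/(k−1).
Need P(X < 69.7) = 0.95 with θ tied to k this way. Start at k = 2, θ = 42: P(X<69.7) ≈ 0.494.
Too low — raise k to concentrate. Iterating converges to k ≈ 11.9.
Then θ = 42/(11.9−1) ≈ 3.86.

k ≈ 11.9, θ ≈ 3.86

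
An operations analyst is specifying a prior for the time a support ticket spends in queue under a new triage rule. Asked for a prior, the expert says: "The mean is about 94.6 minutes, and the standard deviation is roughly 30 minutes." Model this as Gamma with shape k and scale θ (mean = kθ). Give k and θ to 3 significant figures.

k ≈ 9.94, θ ≈ 9.51

For Gamma(k, scale θ): mean = kθ, variance = kθ², so CV = 1/√k.
CV = SD/mean = 30/94.6 = 0.3171, hence k = 1/CV² = 9.94.
Then θ = mean/k = 94.6/9.94 = 9.51.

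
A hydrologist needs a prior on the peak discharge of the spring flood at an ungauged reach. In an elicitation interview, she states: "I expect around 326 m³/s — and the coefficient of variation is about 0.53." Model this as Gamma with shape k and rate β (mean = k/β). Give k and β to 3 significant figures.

k ≈ 3.56, β ≈ 0.0109

For Gamma(k, rate β): mean = k/β, variance = k/β², so CV = 1/√k.
CV = 0.53, hence k = 1/CV² = 3.56.
Then β = k/mean = 3.56/326 = 0.0109.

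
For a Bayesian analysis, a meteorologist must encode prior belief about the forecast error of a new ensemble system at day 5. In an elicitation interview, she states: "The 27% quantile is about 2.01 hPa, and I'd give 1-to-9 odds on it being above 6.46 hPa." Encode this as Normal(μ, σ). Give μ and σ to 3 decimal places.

μ = 3.450, σ = 2.349

The p-quantile of Normal(μ,σ) is μ + z_p·σ, with z_{0.27} = -0.6128 and z_{0.9} = 1.282.
Eliminate σ: μ = (z₂·x₁ − z₁·x₂)/(z₂ − z₁) = (1.282·2.01 − (-0.6128)·6.46)/1.894 = 3.450.
Then σ = (x₂ − x₁)/(z₂ − z₁) = (6.46 − 2.01)/1.894 = 2.349.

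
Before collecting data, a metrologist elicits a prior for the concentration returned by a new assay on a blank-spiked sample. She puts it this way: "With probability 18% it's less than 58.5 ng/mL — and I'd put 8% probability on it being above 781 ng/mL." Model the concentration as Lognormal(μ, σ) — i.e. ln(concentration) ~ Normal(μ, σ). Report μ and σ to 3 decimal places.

μ ≈ 5.091, σ ≈ 1.117

If T ~ Lognormal(μ,σ) then ln T ~ Normal(μ,σ), so the p-quantile of ln T is μ + z_p·σ.
ln(58.5) = 4.069 and ln(781) = 6.661; z_{0.18} = -0.9154, z_{0.92} = 1.405.
σ = (6.661 − 4.069)/(1.405 − (-0.9154)) = 1.117.
μ = 4.069 − (-0.9154)·1.117 = 5.091.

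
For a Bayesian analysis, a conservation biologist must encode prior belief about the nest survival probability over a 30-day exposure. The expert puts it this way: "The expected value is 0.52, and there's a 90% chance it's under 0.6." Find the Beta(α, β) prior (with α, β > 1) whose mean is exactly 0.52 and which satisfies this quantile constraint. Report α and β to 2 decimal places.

With mean 0.52 fixed, write α = 0.52s, β = 0.48s where s = α+β.
Need P(θ < 0.6) = 0.9 under Beta(0.52s, 0.48s). Normal approximation: (q−m)/√(m(1−m)/s) ≈ z_{0.9} = 1.28, so s ≈ 0.52·0.48·(1.28)²/(0.6−0.52)² = 64.1.
At s = 64.1: P(θ<0.6) ≈ 0.901. Adjusting to match 0.9 gives s ≈ 63.50.
So α = 0.52·63.50 ≈ 33.02, β = 0.48·63.50 ≈ 30.48.

α ≈ 33.02, β ≈ 30.48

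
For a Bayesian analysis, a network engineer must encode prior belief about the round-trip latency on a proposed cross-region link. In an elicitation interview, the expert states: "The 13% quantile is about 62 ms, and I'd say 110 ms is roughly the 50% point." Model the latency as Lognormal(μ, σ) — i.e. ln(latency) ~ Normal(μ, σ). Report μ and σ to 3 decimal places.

If T ~ Lognormal(μ,σ) then ln T ~ Normal(μ,σ), so the p-quantile of ln T is μ + z_p·σ.
ln(62) = 4.127 and ln(110) = 4.7; z_{0.13} = -1.126, z_{0.5} = 0.
σ = (4.7 − 4.127)/(0 − (-1.126)) = 0.509.
μ = 4.127 − (-1.126)·0.509 = 4.700.

μ ≈ 4.700, σ ≈ 0.509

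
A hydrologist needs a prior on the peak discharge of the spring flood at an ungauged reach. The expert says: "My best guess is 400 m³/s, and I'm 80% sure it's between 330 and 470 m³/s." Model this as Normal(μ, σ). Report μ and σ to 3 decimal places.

μ = 400.000, σ = 54.621

A symmetric 80% interval runs μ ± z·σ with z = 1.282.
Half-width = 70, so σ = 70/1.282 = 54.621.
μ is the stated best guess, 400.000.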